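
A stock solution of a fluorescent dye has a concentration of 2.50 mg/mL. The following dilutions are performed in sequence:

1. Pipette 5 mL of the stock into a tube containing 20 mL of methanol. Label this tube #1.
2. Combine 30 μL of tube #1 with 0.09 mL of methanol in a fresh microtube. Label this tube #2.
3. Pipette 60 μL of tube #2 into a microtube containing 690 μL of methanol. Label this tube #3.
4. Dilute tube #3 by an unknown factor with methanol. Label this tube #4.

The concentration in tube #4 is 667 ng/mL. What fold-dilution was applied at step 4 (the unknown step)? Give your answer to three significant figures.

15.0-fold

Step 1: 5 mL + 20 mL = 25 mL total → factor 25/5 = 5
Step 2: 30 μL + 0.09 mL = 120 μL total → factor 120/30 = 4
Step 3: 60 μL + 690 μL = 750 μL total → factor 750/60 = 12.5
Step 4: unknown factor x
Product of known-step factors = 250
Overall factor = 2.50 mg/mL / (667 ng/mL) = 3748.1
x = 3748.1 / 250 = 15.0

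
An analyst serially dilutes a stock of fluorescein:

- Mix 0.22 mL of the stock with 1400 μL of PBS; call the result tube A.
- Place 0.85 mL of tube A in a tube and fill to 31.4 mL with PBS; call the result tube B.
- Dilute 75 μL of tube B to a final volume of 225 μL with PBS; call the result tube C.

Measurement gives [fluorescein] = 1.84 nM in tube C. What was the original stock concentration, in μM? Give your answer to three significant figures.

Step 1: 0.22 mL + 1400 μL = 1.62 mL total → factor 1.62/0.22 = 7.3636
Step 2: 0.85 mL brought to 31.4 mL → factor 31.4/0.85 = 36.941
Step 3: 75 μL brought to 225 μL → factor 225/75 = 3
Overall dilution factor = 7.3636 × 36.941 × 3 = 816.06
Stock = 1.84 nM × 816.06 = 1502 nM = 1.50 μM

1.50 μM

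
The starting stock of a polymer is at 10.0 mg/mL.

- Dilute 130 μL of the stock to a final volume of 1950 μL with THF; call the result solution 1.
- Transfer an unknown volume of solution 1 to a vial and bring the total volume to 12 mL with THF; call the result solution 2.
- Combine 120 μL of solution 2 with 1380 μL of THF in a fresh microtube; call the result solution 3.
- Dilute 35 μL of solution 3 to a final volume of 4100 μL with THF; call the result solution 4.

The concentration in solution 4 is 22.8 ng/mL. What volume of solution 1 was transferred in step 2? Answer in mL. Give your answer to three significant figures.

0.601 mL

Step 1: 130 μL brought to 1950 μL → factor 1950/130 = 15
Step 2: v brought to 12 mL → factor = 12 mL/v
Step 3: 120 μL + 1380 μL = 1500 μL total → factor 1500/120 = 12.5
Step 4: 35 μL brought to 4100 μL → factor 4100/35 = 117.14
Product of known-step factors = 21964
Overall factor = 10.0 mg/mL / (22.8 ng/mL) = 4.386 × 10^5
Step-2 factor = 4.386 × 10^5 / 21964 = 19.969
v = 12 mL / 19.969 = 0.601 mL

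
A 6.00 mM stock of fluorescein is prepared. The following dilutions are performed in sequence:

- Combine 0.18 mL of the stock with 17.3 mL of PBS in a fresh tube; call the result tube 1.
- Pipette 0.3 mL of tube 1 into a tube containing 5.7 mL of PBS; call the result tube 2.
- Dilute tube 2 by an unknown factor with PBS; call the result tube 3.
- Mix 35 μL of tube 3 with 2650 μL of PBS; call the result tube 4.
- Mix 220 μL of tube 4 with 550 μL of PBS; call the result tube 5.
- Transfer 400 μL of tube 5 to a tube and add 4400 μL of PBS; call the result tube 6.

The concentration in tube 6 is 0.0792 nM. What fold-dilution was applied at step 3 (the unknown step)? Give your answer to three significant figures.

Step 1: 0.18 mL + 17.3 mL = 17.48 mL total → factor 17.48/0.18 = 97.111
Step 2: 0.3 mL + 5.7 mL = 6 mL total → factor 6/0.3 = 20
Step 3: unknown factor x
Step 4: 35 μL + 2650 μL = 2685 μL total → factor 2685/35 = 76.714
Step 5: 220 μL + 550 μL = 770 μL total → factor 770/220 = 3.5
Step 6: 400 μL + 4400 μL = 4800 μL total → factor 4800/400 = 12
Product of known-step factors = 6.2578 × 10^6
Overall factor = 6.00 mM / (0.0792 nM) = 7.5758 × 10^7
x = 7.5758 × 10^7 / 6.2578 × 10^6 = 12.1

12.1-fold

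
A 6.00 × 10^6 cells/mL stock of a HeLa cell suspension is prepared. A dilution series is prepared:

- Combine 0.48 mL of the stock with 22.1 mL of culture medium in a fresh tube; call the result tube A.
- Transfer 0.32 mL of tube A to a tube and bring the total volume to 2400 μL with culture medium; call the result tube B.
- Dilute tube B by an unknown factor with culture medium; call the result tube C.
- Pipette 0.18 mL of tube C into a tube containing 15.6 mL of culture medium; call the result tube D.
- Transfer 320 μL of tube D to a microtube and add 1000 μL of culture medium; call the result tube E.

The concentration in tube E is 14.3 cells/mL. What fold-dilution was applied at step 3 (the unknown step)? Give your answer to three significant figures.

3.29-fold

Step 1: 0.48 mL + 22.1 mL = 22.58 mL total → factor 22.58/0.48 = 47.042
Step 2: 0.32 mL brought to 2400 μL → factor 2.4/0.32 = 7.5
Step 3: unknown factor x
Step 4: 0.18 mL + 15.6 mL = 15.78 mL total → factor 15.78/0.18 = 87.667
Step 5: 320 μL + 1000 μL = 1320 μL total → factor 1320/320 = 4.125
Product of known-step factors = 1.2759 × 10^5
Overall factor = 6.00 × 10^6 cells/mL / (14.3 cells/mL) = 4.1958 × 10^5
x = 4.1958 × 10^5 / 1.2759 × 10^5 = 3.29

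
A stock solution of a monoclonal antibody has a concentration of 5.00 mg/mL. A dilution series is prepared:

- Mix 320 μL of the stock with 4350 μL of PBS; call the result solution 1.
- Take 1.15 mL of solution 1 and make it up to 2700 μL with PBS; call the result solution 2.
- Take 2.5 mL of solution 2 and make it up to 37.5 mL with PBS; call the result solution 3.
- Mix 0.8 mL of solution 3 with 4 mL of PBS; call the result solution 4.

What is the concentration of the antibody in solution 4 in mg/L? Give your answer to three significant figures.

Step 1: 320 μL + 4350 μL = 4670 μL total → factor 4670/320 = 14.594
Step 2: 1.15 mL brought to 2700 μL → factor 2.7/1.15 = 2.3478
Step 3: 2.5 mL brought to 37.5 mL → factor 37.5/2.5 = 15
Step 4: 0.8 mL + 4 mL = 4.8 mL total → factor 4.8/0.8 = 6
Overall dilution factor = 14.594 × 2.3478 × 15 × 6 = 3083.7
Final = 5.00 mg/mL / 3083.7 = 0.001621 mg/mL = 1.62 mg/L

1.62 mg/L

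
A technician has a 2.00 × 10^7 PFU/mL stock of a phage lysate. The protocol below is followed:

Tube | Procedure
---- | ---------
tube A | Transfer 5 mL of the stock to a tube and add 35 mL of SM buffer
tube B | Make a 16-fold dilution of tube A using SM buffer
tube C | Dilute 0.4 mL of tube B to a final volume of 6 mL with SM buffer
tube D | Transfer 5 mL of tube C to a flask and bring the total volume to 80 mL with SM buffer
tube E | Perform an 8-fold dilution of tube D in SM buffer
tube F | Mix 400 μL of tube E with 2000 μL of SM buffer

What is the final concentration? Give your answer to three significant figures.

Step 1: 5 mL + 35 mL = 40 mL total → factor 40/5 = 8
Step 2: 16-fold → factor 16
Step 3: 0.4 mL brought to 6 mL → factor 6/0.4 = 15
Step 4: 5 mL brought to 80 mL → factor 80/5 = 16
Step 5: 8-fold → factor 8
Step 6: 400 μL + 2000 μL = 2400 μL total → factor 2400/400 = 6
Overall dilution factor = 8 × 16 × 15 × 16 × 8 × 6 = 1.4746 × 10^6
Final = 2.00 × 10^7 PFU/mL / 1.4746 × 10^6 = 13.6 PFU/mL

13.6 PFU/mL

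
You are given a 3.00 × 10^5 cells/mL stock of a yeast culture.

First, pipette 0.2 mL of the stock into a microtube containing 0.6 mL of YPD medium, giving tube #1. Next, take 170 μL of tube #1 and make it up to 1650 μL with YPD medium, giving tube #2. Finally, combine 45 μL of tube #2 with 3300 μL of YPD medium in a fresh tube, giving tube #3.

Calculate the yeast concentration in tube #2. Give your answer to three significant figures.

Step 1: 0.2 mL + 0.6 mL = 0.8 mL total → factor 0.8/0.2 = 4
Step 2: 170 μL brought to 1650 μL → factor 1650/170 = 9.7059
Dilution factor through tube #2 = 4 × 9.7059 = 38.824
[tube #2] = 3.00 × 10^5 cells/mL / 38.824 = 7.73 × 10^3 cells/mL

7.73 × 10^3 cells/mL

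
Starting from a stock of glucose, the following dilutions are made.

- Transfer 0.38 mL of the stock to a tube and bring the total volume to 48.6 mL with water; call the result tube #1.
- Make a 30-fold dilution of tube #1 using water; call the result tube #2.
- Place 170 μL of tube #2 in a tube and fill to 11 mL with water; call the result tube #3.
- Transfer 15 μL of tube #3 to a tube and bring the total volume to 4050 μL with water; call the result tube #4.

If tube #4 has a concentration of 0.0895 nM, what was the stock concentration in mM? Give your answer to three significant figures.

6.00 mM

Step 1: 0.38 mL brought to 48.6 mL → factor 48.6/0.38 = 127.89
Step 2: 30-fold → factor 30
Step 3: 170 μL brought to 11 mL → factor 11000/170 = 64.706
Step 4: 15 μL brought to 4050 μL → factor 4050/15 = 270
Overall dilution factor = 127.89 × 30 × 64.706 × 270 = 6.7032 × 10^7
Stock = 0.0895 nM × 6.7032 × 10^7 = 5.999 × 10^6 nM = 6.00 mM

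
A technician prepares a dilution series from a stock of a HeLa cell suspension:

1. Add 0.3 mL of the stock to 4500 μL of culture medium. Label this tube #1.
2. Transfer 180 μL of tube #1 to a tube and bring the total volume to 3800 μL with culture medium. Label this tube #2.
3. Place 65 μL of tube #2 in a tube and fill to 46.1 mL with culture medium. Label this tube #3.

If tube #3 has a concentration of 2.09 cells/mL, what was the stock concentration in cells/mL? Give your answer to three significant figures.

5.01 × 10^5 cells/mL

Step 1: 0.3 mL + 4500 μL = 4.8 mL total → factor 4.8/0.3 = 16
Step 2: 180 μL brought to 3800 μL → factor 3800/180 = 21.111
Step 3: 65 μL brought to 46.1 mL → factor 46100/65 = 709.23
Overall dilution factor = 16 × 21.111 × 709.23 = 2.3956 × 10^5
Stock = 2.09 cells/mL × 2.3956 × 10^5 = 5.01 × 10^5 cells/mL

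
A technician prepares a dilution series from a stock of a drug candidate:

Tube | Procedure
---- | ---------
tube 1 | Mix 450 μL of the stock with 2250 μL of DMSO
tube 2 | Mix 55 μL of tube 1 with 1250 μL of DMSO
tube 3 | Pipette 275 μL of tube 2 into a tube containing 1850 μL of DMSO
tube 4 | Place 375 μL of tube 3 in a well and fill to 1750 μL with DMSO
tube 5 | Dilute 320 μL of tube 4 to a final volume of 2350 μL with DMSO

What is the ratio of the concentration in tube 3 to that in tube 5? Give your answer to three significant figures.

34.3

Step 1: 450 μL + 2250 μL = 2700 μL total → factor 2700/450 = 6
Step 2: 55 μL + 1250 μL = 1305 μL total → factor 1305/55 = 23.727
Step 3: 275 μL + 1850 μL = 2125 μL total → factor 2125/275 = 7.7273
Step 4: 375 μL brought to 1750 μL → factor 1750/375 = 4.6667
Step 5: 320 μL brought to 2350 μL → factor 2350/320 = 7.3438
Dilution factor to tube 3 = 1100.1; to tube 5 = 37701
[tube 3]/[tube 5] = (factor to tube 5)/(factor to tube 3) = 37701/1100.1 = 34.3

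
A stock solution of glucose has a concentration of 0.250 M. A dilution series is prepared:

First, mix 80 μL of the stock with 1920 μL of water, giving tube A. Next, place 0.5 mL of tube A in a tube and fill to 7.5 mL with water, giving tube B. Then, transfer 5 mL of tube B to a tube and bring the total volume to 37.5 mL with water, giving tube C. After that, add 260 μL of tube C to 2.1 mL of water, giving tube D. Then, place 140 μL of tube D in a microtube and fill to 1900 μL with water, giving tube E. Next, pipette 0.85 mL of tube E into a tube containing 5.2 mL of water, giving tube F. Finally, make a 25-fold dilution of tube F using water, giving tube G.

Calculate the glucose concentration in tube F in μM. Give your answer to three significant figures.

Step 1: 80 μL + 1920 μL = 2000 μL total → factor 2000/80 = 25
Step 2: 0.5 mL brought to 7.5 mL → factor 7.5/0.5 = 15
Step 3: 5 mL brought to 37.5 mL → factor 37.5/5 = 7.5
Step 4: 260 μL + 2.1 mL = 2360 μL total → factor 2360/260 = 9.0769
Step 5: 140 μL brought to 1900 μL → factor 1900/140 = 13.571
Step 6: 0.85 mL + 5.2 mL = 6.05 mL total → factor 6.05/0.85 = 7.1176
Dilution factor through tube F = 25 × 15 × 7.5 × 9.0769 × 13.571 × 7.1176 = 2.466 × 10^6
[tube F] = 0.250 M / 2.466 × 10^6 = 1.014 × 10^-7 M = 0.101 μM

0.101 μM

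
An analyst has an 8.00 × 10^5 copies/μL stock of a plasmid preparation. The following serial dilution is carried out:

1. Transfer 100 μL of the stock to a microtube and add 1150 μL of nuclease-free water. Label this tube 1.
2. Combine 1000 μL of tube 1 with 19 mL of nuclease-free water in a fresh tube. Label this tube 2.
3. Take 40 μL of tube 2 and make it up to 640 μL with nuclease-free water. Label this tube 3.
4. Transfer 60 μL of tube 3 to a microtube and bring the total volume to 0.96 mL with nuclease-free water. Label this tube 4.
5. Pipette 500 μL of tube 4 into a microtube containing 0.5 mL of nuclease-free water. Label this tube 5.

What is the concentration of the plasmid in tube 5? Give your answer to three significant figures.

Step 1: 100 μL + 1150 μL = 1250 μL total → factor 1250/100 = 12.5
Step 2: 1000 μL + 19 mL = 20000 μL total → factor 20000/1000 = 20
Step 3: 40 μL brought to 640 μL → factor 640/40 = 16
Step 4: 60 μL brought to 0.96 mL → factor 960/60 = 16
Step 5: 500 μL + 0.5 mL = 1000 μL total → factor 1000/500 = 2
Overall dilution factor = 12.5 × 20 × 16 × 16 × 2 = 1.28 × 10^5
Final = 8.00 × 10^5 copies/μL / 1.28 × 10^5 = 6.25 copies/μL

6.25 copies/μL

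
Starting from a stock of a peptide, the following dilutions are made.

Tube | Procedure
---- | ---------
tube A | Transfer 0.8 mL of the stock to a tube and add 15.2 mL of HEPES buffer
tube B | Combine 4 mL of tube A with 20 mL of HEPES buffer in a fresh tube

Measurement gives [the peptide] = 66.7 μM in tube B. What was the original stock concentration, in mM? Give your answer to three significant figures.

8.00 mM

Step 1: 0.8 mL + 15.2 mL = 16 mL total → factor 16/0.8 = 20
Step 2: 4 mL + 20 mL = 24 mL total → factor 24/4 = 6
Overall dilution factor = 20 × 6 = 120
Stock = 66.7 μM × 120 = 8004 μM = 8.00 mM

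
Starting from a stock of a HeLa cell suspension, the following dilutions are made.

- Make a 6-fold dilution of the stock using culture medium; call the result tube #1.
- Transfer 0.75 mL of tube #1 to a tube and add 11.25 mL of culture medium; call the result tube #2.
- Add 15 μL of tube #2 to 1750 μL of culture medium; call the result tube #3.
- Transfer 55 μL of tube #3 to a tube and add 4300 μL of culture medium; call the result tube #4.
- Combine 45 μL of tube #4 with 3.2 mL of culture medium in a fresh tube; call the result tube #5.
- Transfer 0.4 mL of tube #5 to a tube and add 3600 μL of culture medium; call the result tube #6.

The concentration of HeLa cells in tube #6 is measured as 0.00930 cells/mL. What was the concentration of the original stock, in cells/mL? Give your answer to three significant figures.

Step 1: 6-fold → factor 6
Step 2: 0.75 mL + 11.25 mL = 12 mL total → factor 12/0.75 = 16
Step 3: 15 μL + 1750 μL = 1765 μL total → factor 1765/15 = 117.67
Step 4: 55 μL + 4300 μL = 4355 μL total → factor 4355/55 = 79.182
Step 5: 45 μL + 3.2 mL = 3245 μL total → factor 3245/45 = 72.111
Step 6: 0.4 mL + 3600 μL = 4 mL total → factor 4/0.4 = 10
Overall dilution factor = 6 × 16 × 117.67 × 79.182 × 72.111 × 10 = 6.4499 × 10^8
Stock = 0.00930 cells/mL × 6.4499 × 10^8 = 6.00 × 10^6 cells/mL

6.00 × 10^6 cells/mL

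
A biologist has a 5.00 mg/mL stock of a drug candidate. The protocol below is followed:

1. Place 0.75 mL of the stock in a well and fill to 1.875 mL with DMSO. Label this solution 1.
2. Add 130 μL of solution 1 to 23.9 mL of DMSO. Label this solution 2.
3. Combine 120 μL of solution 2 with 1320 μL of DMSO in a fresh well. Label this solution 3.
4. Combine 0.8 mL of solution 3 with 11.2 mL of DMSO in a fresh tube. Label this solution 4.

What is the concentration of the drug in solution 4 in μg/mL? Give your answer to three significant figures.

0.0601 μg/mL

Step 1: 0.75 mL brought to 1.875 mL → factor 1.875/0.75 = 2.5
Step 2: 130 μL + 23.9 mL = 24030 μL total → factor 24030/130 = 184.85
Step 3: 120 μL + 1320 μL = 1440 μL total → factor 1440/120 = 12
Step 4: 0.8 mL + 11.2 mL = 12 mL total → factor 12/0.8 = 15
Overall dilution factor = 2.5 × 184.85 × 12 × 15 = 83181
Final = 5.00 mg/mL / 83181 = 6.011 × 10^-5 mg/mL = 0.0601 μg/mL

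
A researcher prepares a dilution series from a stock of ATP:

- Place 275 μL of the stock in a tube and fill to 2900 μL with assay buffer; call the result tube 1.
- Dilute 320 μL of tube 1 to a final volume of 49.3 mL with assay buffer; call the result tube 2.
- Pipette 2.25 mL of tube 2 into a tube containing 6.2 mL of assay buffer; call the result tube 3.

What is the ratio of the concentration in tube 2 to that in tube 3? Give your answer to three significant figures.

Step 1: 275 μL brought to 2900 μL → factor 2900/275 = 10.545
Step 2: 320 μL brought to 49.3 mL → factor 49300/320 = 154.06
Step 3: 2.25 mL + 6.2 mL = 8.45 mL total → factor 8.45/2.25 = 3.7556
Dilution factor to tube 2 = 1624.7; to tube 3 = 6101.5
[tube 2]/[tube 3] = (factor to tube 3)/(factor to tube 2) = 6101.5/1624.7 = 3.76

3.76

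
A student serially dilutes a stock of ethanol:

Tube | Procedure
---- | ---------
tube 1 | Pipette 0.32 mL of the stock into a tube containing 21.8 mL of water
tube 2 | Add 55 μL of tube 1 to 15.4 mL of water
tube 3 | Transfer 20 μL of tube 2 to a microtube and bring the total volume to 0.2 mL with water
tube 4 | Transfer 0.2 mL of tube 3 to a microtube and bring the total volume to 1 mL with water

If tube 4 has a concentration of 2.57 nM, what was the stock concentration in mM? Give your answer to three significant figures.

2.50 mM

Step 1: 0.32 mL + 21.8 mL = 22.12 mL total → factor 22.12/0.32 = 69.125
Step 2: 55 μL + 15.4 mL = 15455 μL total → factor 15455/55 = 281
Step 3: 20 μL brought to 0.2 mL → factor 200/20 = 10
Step 4: 0.2 mL brought to 1 mL → factor 1/0.2 = 5
Overall dilution factor = 69.125 × 281 × 10 × 5 = 9.7121 × 10^5
Stock = 2.57 nM × 9.7121 × 10^5 = 2.496 × 10^6 nM = 2.50 mM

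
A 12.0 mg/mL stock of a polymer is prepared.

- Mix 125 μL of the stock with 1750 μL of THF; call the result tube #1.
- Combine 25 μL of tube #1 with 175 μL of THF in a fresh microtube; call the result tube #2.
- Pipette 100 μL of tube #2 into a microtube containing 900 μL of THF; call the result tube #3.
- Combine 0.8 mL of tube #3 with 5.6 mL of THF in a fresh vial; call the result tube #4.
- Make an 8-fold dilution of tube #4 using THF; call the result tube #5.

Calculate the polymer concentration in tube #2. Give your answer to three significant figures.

0.100 mg/mL

Step 1: 125 μL + 1750 μL = 1875 μL total → factor 1875/125 = 15
Step 2: 25 μL + 175 μL = 200 μL total → factor 200/25 = 8
Dilution factor through tube #2 = 15 × 8 = 120
[tube #2] = 12.0 mg/mL / 120 = 0.100 mg/mL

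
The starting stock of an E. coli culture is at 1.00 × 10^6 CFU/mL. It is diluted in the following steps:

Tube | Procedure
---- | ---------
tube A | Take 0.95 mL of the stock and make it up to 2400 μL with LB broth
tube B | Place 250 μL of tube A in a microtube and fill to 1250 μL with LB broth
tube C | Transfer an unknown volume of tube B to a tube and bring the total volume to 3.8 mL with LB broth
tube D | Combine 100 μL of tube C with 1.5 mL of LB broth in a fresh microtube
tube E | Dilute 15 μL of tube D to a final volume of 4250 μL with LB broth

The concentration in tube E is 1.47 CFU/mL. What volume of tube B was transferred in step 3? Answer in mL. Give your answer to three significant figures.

0.320 mL

Step 1: 0.95 mL brought to 2400 μL → factor 2.4/0.95 = 2.5263
Step 2: 250 μL brought to 1250 μL → factor 1250/250 = 5
Step 3: v brought to 3.8 mL → factor = 3.8 mL/v
Step 4: 100 μL + 1.5 mL = 1600 μL total → factor 1600/100 = 16
Step 5: 15 μL brought to 4250 μL → factor 4250/15 = 283.33
Product of known-step factors = 57263
Overall factor = 1.00 × 10^6 CFU/mL / (1.47 CFU/mL) = 6.8027 × 10^5
Step-3 factor = 6.8027 × 10^5 / 57263 = 11.88
v = 3.8 mL / 11.88 = 0.320 mL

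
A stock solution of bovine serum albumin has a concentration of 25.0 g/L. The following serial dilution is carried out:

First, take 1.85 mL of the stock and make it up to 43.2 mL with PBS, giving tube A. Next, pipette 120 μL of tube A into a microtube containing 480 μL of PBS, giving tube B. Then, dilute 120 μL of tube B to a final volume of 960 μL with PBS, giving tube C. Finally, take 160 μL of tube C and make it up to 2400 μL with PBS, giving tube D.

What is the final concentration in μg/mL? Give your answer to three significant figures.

Step 1: 1.85 mL brought to 43.2 mL → factor 43.2/1.85 = 23.351
Step 2: 120 μL + 480 μL = 600 μL total → factor 600/120 = 5
Step 3: 120 μL brought to 960 μL → factor 960/120 = 8
Step 4: 160 μL brought to 2400 μL → factor 2400/160 = 15
Overall dilution factor = 23.351 × 5 × 8 × 15 = 14011
Final = 25.0 g/L / 14011 = 0.001784 g/L = 1.78 μg/mL

1.78 μg/mL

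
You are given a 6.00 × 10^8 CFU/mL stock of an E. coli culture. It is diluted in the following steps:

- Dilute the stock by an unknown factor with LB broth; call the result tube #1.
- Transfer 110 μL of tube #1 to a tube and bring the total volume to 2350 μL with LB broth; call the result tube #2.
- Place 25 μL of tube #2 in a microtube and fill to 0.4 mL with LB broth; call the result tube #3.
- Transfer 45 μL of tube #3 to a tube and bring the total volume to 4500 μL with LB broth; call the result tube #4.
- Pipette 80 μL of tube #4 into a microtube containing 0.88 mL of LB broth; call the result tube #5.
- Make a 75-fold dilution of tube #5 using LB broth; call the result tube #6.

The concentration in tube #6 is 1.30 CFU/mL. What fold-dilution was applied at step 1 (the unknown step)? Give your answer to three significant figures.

15.0-fold

Step 1: unknown factor x
Step 2: 110 μL brought to 2350 μL → factor 2350/110 = 21.364
Step 3: 25 μL brought to 0.4 mL → factor 400/25 = 16
Step 4: 45 μL brought to 4500 μL → factor 4500/45 = 100
Step 5: 80 μL + 0.88 mL = 960 μL total → factor 960/80 = 12
Step 6: 75-fold → factor 75
Product of known-step factors = 3.0764 × 10^7
Overall factor = 6.00 × 10^8 CFU/mL / (1.30 CFU/mL) = 4.6154 × 10^8
x = 4.6154 × 10^8 / 3.0764 × 10^7 = 15.0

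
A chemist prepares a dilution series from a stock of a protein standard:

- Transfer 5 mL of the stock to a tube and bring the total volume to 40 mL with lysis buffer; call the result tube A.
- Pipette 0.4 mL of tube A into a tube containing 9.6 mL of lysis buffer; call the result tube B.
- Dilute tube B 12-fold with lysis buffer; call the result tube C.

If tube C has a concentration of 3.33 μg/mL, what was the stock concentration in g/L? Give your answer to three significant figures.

7.99 g/L

Step 1: 5 mL brought to 40 mL → factor 40/5 = 8
Step 2: 0.4 mL + 9.6 mL = 10 mL total → factor 10/0.4 = 25
Step 3: 12-fold → factor 12
Overall dilution factor = 8 × 25 × 12 = 2400
Stock = 3.33 μg/mL × 2400 = 7992 μg/mL = 7.99 g/L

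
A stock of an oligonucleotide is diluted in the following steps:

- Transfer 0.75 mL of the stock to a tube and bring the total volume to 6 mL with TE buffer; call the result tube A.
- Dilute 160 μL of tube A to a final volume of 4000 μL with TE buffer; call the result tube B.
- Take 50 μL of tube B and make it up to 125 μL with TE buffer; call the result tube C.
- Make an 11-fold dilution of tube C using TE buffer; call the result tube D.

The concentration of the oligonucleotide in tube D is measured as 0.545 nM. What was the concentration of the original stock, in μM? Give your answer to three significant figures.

3.00 μM

Step 1: 0.75 mL brought to 6 mL → factor 6/0.75 = 8
Step 2: 160 μL brought to 4000 μL → factor 4000/160 = 25
Step 3: 50 μL brought to 125 μL → factor 125/50 = 2.5
Step 4: 11-fold → factor 11
Overall dilution factor = 8 × 25 × 2.5 × 11 = 5500
Stock = 0.545 nM × 5500 = 2998 nM = 3.00 μM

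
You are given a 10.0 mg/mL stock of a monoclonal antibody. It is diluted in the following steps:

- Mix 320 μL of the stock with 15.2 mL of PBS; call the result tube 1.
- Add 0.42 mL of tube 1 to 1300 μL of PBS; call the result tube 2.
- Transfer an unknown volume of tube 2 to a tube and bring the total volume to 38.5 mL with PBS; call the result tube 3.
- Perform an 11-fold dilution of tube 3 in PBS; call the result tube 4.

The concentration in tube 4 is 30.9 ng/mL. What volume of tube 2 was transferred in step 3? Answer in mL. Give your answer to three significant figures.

Step 1: 320 μL + 15.2 mL = 15520 μL total → factor 15520/320 = 48.5
Step 2: 0.42 mL + 1300 μL = 1.72 mL total → factor 1.72/0.42 = 4.0952
Step 3: v brought to 38.5 mL → factor = 38.5 mL/v
Step 4: 11-fold → factor 11
Product of known-step factors = 2184.8
Overall factor = 10.0 mg/mL / (30.9 ng/mL) = 3.2362 × 10^5
Step-3 factor = 3.2362 × 10^5 / 2184.8 = 148.12
v = 38.5 mL / 148.12 = 0.260 mL

0.260 mL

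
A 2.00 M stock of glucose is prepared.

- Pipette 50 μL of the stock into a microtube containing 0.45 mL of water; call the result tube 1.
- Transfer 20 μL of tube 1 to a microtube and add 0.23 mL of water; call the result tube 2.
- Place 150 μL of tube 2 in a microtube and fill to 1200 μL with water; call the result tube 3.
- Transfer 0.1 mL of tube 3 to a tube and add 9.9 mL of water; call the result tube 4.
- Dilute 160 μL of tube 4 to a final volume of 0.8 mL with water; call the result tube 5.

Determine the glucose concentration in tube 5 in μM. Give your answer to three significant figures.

4.00 μM

Step 1: 50 μL + 0.45 mL = 500 μL total → factor 500/50 = 10
Step 2: 20 μL + 0.23 mL = 250 μL total → factor 250/20 = 12.5
Step 3: 150 μL brought to 1200 μL → factor 1200/150 = 8
Step 4: 0.1 mL + 9.9 mL = 10 mL total → factor 10/0.1 = 100
Step 5: 160 μL brought to 0.8 mL → factor 800/160 = 5
Overall dilution factor = 10 × 12.5 × 8 × 100 × 5 = 5 × 10^5
Final = 2.00 M / 5 × 10^5 = 4.000 × 10^-6 M = 4.00 μM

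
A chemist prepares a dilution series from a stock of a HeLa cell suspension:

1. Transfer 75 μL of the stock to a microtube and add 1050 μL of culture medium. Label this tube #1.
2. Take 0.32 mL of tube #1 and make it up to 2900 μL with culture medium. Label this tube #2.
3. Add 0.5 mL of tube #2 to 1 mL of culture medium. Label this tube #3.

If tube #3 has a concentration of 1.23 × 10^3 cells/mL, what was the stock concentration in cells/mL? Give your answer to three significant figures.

Step 1: 75 μL + 1050 μL = 1125 μL total → factor 1125/75 = 15
Step 2: 0.32 mL brought to 2900 μL → factor 2.9/0.32 = 9.0625
Step 3: 0.5 mL + 1 mL = 1.5 mL total → factor 1.5/0.5 = 3
Overall dilution factor = 15 × 9.0625 × 3 = 407.81
Stock = 1.23 × 10^3 cells/mL × 407.81 = 5.02 × 10^5 cells/mL

5.02 × 10^5 cells/mL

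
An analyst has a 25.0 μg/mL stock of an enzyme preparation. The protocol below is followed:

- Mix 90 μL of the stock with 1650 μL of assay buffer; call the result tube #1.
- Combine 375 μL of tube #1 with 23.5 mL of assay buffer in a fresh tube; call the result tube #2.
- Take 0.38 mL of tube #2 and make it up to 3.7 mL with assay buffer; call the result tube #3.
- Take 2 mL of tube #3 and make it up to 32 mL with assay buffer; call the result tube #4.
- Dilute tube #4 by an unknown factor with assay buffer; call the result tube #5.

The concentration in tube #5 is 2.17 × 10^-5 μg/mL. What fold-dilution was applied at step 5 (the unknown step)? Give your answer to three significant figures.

Step 1: 90 μL + 1650 μL = 1740 μL total → factor 1740/90 = 19.333
Step 2: 375 μL + 23.5 mL = 23875 μL total → factor 23875/375 = 63.667
Step 3: 0.38 mL brought to 3.7 mL → factor 3.7/0.38 = 9.7368
Step 4: 2 mL brought to 32 mL → factor 32/2 = 16
Step 5: unknown factor x
Product of known-step factors = 1.9176 × 10^5
Overall factor = 25.0 μg/mL / (2.17 × 10^-5 μg/mL) = 1.1521 × 10^6
x = 1.1521 × 10^6 / 1.9176 × 10^5 = 6.01

6.01-fold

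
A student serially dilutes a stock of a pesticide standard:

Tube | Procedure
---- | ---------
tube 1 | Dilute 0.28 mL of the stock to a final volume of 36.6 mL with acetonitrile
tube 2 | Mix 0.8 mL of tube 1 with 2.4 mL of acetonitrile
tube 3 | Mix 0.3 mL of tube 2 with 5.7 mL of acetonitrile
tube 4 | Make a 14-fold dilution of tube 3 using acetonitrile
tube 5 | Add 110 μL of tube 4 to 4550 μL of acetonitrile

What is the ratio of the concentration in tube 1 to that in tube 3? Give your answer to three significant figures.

80.0

Step 1: 0.28 mL brought to 36.6 mL → factor 36.6/0.28 = 130.71
Step 2: 0.8 mL + 2.4 mL = 3.2 mL total → factor 3.2/0.8 = 4
Step 3: 0.3 mL + 5.7 mL = 6 mL total → factor 6/0.3 = 20
Dilution factor to tube 1 = 130.71; to tube 3 = 10457
[tube 1]/[tube 3] = (factor to tube 3)/(factor to tube 1) = 10457/130.71 = 80.0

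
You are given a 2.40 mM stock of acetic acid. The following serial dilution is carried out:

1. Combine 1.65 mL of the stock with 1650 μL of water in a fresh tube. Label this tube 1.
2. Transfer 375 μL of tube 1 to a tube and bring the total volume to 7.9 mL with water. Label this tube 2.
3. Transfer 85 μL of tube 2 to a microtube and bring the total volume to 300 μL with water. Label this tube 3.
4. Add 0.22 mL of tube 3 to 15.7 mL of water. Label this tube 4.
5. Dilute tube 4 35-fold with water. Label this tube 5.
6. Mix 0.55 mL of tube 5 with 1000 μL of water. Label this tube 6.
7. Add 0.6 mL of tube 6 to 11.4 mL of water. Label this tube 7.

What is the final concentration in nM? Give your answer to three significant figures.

Step 1: 1.65 mL + 1650 μL = 3.3 mL total → factor 3.3/1.65 = 2
Step 2: 375 μL brought to 7.9 mL → factor 7900/375 = 21.067
Step 3: 85 μL brought to 300 μL → factor 300/85 = 3.5294
Step 4: 0.22 mL + 15.7 mL = 15.92 mL total → factor 15.92/0.22 = 72.364
Step 5: 35-fold → factor 35
Step 6: 0.55 mL + 1000 μL = 1.55 mL total → factor 1.55/0.55 = 2.8182
Step 7: 0.6 mL + 11.4 mL = 12 mL total → factor 12/0.6 = 20
Overall dilution factor = 2 × 21.067 × 3.5294 × 72.364 × 35 × 2.8182 × 20 = 2.1228 × 10^7
Final = 2.40 mM / 2.1228 × 10^7 = 1.131 × 10^-7 mM = 0.113 nM

0.113 nM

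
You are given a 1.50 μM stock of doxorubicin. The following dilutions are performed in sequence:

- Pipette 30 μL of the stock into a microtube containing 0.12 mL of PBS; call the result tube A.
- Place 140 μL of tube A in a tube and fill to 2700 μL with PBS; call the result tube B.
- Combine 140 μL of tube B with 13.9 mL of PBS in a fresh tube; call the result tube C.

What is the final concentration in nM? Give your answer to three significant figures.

0.155 nM

Step 1: 30 μL + 0.12 mL = 150 μL total → factor 150/30 = 5
Step 2: 140 μL brought to 2700 μL → factor 2700/140 = 19.286
Step 3: 140 μL + 13.9 mL = 14040 μL total → factor 14040/140 = 100.29
Overall dilution factor = 5 × 19.286 × 100.29 = 9670.4
Final = 1.50 μM / 9670.4 = 0.0001551 μM = 0.155 nM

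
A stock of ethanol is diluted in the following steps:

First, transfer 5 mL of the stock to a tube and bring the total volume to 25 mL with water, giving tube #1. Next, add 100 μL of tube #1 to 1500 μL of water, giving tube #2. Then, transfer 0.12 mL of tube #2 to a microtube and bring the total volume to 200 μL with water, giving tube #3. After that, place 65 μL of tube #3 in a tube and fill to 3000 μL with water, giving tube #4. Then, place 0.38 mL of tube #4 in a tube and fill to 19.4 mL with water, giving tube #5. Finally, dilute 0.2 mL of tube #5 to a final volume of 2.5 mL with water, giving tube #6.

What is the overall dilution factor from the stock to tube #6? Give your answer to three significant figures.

Step 1: 5 mL brought to 25 mL → factor 25/5 = 5
Step 2: 100 μL + 1500 μL = 1600 μL total → factor 1600/100 = 16
Step 3: 0.12 mL brought to 200 μL → factor 0.2/0.12 = 1.6667
Step 4: 65 μL brought to 3000 μL → factor 3000/65 = 46.154
Step 5: 0.38 mL brought to 19.4 mL → factor 19.4/0.38 = 51.053
Step 6: 0.2 mL brought to 2.5 mL → factor 2.5/0.2 = 12.5
Overall dilution factor = 5 × 16 × 1.6667 × 46.154 × 51.053 × 12.5 = 3.9271 × 10^6

3.93 × 10^6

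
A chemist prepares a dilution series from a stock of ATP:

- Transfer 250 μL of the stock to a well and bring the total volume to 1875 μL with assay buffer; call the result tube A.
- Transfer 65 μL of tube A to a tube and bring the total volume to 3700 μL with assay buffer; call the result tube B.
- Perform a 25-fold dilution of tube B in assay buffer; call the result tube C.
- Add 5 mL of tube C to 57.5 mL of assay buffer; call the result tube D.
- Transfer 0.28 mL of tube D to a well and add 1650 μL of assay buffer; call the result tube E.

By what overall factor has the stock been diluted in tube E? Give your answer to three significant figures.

9.20 × 10^5

Step 1: 250 μL brought to 1875 μL → factor 1875/250 = 7.5
Step 2: 65 μL brought to 3700 μL → factor 3700/65 = 56.923
Step 3: 25-fold → factor 25
Step 4: 5 mL + 57.5 mL = 62.5 mL total → factor 62.5/5 = 12.5
Step 5: 0.28 mL + 1650 μL = 1.93 mL total → factor 1.93/0.28 = 6.8929
Overall dilution factor = 7.5 × 56.923 × 25 × 12.5 × 6.8929 = 9.196 × 10^5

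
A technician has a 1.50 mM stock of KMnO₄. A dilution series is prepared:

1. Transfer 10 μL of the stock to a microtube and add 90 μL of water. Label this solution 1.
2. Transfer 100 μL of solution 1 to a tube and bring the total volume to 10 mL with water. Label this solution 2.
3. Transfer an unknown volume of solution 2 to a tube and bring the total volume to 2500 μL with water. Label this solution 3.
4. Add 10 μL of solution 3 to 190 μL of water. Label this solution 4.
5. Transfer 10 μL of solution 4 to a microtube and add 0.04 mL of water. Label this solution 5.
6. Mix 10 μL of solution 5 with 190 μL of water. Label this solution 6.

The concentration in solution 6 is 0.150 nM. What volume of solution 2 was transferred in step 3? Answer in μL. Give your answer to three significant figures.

500 μL

Step 1: 10 μL + 90 μL = 100 μL total → factor 100/10 = 10
Step 2: 100 μL brought to 10 mL → factor 10000/100 = 100
Step 3: v brought to 2500 μL → factor = 2500 μL/v
Step 4: 10 μL + 190 μL = 200 μL total → factor 200/10 = 20
Step 5: 10 μL + 0.04 mL = 50 μL total → factor 50/10 = 5
Step 6: 10 μL + 190 μL = 200 μL total → factor 200/10 = 20
Product of known-step factors = 2 × 10^6
Overall factor = 1.50 mM / (0.150 nM) = 1 × 10^7
Step-3 factor = 1 × 10^7 / 2 × 10^6 = 5
v = 2500 μL / 5 = 500 μL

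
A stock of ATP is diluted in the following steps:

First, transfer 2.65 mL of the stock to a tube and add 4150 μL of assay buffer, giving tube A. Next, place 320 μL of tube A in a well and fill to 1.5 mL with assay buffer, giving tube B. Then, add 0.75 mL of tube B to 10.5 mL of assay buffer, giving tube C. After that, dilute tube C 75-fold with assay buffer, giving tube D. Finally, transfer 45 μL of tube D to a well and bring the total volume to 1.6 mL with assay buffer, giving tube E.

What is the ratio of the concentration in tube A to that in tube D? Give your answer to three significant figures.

Step 1: 2.65 mL + 4150 μL = 6.8 mL total → factor 6.8/2.65 = 2.566
Step 2: 320 μL brought to 1.5 mL → factor 1500/320 = 4.6875
Step 3: 0.75 mL + 10.5 mL = 11.25 mL total → factor 11.25/0.75 = 15
Step 4: 75-fold → factor 75
Dilution factor to tube A = 2.566; to tube D = 13532
[tube A]/[tube D] = (factor to tube D)/(factor to tube A) = 13532/2.566 = 5.27 × 10^3

5.27 × 10^3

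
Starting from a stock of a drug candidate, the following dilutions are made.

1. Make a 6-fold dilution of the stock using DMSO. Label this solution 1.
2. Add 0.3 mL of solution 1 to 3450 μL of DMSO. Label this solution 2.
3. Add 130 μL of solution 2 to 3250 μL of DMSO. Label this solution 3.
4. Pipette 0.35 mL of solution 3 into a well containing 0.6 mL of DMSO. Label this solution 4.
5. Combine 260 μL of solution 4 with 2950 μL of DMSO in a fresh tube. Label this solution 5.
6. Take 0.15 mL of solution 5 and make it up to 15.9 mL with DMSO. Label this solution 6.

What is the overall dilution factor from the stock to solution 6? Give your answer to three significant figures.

6.93 × 10^6

Step 1: 6-fold → factor 6
Step 2: 0.3 mL + 3450 μL = 3.75 mL total → factor 3.75/0.3 = 12.5
Step 3: 130 μL + 3250 μL = 3380 μL total → factor 3380/130 = 26
Step 4: 0.35 mL + 0.6 mL = 0.95 mL total → factor 0.95/0.35 = 2.7143
Step 5: 260 μL + 2950 μL = 3210 μL total → factor 3210/260 = 12.346
Step 6: 0.15 mL brought to 15.9 mL → factor 15.9/0.15 = 106
Overall dilution factor = 6 × 12.5 × 26 × 2.7143 × 12.346 × 106 = 6.9267 × 10^6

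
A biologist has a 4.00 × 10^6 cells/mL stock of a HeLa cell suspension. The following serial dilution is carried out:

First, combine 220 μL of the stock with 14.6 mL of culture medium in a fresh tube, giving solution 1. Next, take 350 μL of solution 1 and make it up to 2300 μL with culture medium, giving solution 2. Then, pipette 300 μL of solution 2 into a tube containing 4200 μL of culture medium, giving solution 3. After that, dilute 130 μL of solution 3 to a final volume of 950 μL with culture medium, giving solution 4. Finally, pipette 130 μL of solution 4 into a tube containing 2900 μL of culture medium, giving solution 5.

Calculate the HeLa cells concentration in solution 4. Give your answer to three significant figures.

Step 1: 220 μL + 14.6 mL = 14820 μL total → factor 14820/220 = 67.364
Step 2: 350 μL brought to 2300 μL → factor 2300/350 = 6.5714
Step 3: 300 μL + 4200 μL = 4500 μL total → factor 4500/300 = 15
Step 4: 130 μL brought to 950 μL → factor 950/130 = 7.3077
Dilution factor through solution 4 = 67.364 × 6.5714 × 15 × 7.3077 = 48524
[solution 4] = 4.00 × 10^6 cells/mL / 48524 = 82.4 cells/mL

82.4 cells/mL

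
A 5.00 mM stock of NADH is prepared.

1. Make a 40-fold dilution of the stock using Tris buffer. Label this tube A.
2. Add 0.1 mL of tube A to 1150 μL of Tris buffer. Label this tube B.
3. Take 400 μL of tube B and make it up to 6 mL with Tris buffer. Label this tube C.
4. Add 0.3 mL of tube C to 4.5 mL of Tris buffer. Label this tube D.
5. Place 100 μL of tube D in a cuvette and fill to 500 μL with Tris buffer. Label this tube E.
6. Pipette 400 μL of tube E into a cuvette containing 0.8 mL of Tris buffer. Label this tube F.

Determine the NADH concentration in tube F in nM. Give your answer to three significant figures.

2.78 nM

Step 1: 40-fold → factor 40
Step 2: 0.1 mL + 1150 μL = 1.25 mL total → factor 1.25/0.1 = 12.5
Step 3: 400 μL brought to 6 mL → factor 6000/400 = 15
Step 4: 0.3 mL + 4.5 mL = 4.8 mL total → factor 4.8/0.3 = 16
Step 5: 100 μL brought to 500 μL → factor 500/100 = 5
Step 6: 400 μL + 0.8 mL = 1200 μL total → factor 1200/400 = 3
Overall dilution factor = 40 × 12.5 × 15 × 16 × 5 × 3 = 1.8 × 10^6
Final = 5.00 mM / 1.8 × 10^6 = 2.778 × 10^-6 mM = 2.78 nM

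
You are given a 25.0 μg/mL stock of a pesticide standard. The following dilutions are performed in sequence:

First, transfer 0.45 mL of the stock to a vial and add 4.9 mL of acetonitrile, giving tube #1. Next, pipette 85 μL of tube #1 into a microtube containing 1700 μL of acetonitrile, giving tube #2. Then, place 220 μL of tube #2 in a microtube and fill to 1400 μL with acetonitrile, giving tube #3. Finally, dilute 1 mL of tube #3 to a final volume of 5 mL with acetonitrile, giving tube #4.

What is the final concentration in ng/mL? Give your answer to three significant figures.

Step 1: 0.45 mL + 4.9 mL = 5.35 mL total → factor 5.35/0.45 = 11.889
Step 2: 85 μL + 1700 μL = 1785 μL total → factor 1785/85 = 21
Step 3: 220 μL brought to 1400 μL → factor 1400/220 = 6.3636
Step 4: 1 mL brought to 5 mL → factor 5/1 = 5
Overall dilution factor = 11.889 × 21 × 6.3636 × 5 = 7943.9
Final = 25.0 μg/mL / 7943.9 = 0.003147 μg/mL = 3.15 ng/mL

3.15 ng/mL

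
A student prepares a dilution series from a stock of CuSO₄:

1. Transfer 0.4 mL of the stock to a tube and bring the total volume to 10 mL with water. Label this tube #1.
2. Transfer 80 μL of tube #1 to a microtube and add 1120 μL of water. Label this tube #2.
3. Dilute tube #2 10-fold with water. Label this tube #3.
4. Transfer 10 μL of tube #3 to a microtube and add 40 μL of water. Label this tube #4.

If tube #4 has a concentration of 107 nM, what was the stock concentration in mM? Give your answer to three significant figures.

Step 1: 0.4 mL brought to 10 mL → factor 10/0.4 = 25
Step 2: 80 μL + 1120 μL = 1200 μL total → factor 1200/80 = 15
Step 3: 10-fold → factor 10
Step 4: 10 μL + 40 μL = 50 μL total → factor 50/10 = 5
Overall dilution factor = 25 × 15 × 10 × 5 = 18750
Stock = 107 nM × 18750 = 2.006 × 10^6 nM = 2.01 mM

2.01 mM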